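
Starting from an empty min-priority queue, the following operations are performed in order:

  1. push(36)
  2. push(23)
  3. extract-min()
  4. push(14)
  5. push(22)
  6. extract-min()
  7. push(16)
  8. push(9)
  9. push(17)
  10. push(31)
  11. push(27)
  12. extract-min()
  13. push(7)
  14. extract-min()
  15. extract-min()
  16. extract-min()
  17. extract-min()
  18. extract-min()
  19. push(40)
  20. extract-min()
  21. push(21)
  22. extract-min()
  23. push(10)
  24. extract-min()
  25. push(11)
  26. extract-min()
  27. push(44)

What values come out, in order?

insert 36 → {36}
insert 23 → {23, 36}
extract-min → 23; now {36}
insert 14 → {14, 36}
insert 22 → {14, 22, 36}
extract-min → 14; now {22, 36}
insert 16 → {16, 22, 36}
insert 9 → {9, 16, 22, 36}
insert 17 → {9, 16, 17, 22, 36}
insert 31 → {9, 16, 17, 22, 31, 36}
insert 27 → {9, 16, 17, 22, 27, 31, 36}
extract-min → 9; now {16, 17, 22, 27, 31, 36}
insert 7 → {7, 16, 17, 22, 27, 31, 36}
extract-min → 7; now {16, 17, 22, 27, 31, 36}
extract-min → 16; now {17, 22, 27, 31, 36}
extract-min → 17; now {22, 27, 31, 36}
extract-min → 22; now {27, 31, 36}
extract-min → 27; now {31, 36}
insert 40 → {31, 36, 40}
extract-min → 31; now {36, 40}
insert 21 → {21, 36, 40}
extract-min → 21; now {36, 40}
insert 10 → {10, 36, 40}
extract-min → 10; now {36, 40}
insert 11 → {11, 36, 40}
extract-min → 11; now {36, 40}
insert 44 → {36, 40, 44}

23, 14, 9, 7, 16, 17, 22, 27, 31, 21, 10, 11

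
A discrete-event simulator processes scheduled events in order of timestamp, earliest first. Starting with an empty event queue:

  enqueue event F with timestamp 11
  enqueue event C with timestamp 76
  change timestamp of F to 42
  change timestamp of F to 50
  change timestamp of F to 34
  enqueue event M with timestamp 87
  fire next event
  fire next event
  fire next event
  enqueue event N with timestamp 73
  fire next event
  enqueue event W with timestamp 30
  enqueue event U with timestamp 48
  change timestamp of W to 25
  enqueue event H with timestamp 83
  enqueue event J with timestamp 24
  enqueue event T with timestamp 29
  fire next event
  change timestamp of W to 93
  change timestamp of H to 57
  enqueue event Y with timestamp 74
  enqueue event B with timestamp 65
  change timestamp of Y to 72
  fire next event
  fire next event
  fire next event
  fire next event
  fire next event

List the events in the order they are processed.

add F (timestamp 11) → {F:11}
add C (timestamp 76) → {F:11, C:76}
update F to timestamp 42 → {F:42, C:76}
update F to timestamp 50 → {F:50, C:76}
update F to timestamp 34 → {F:34, C:76}
add M (timestamp 87) → {F:34, C:76, M:87}
fire next event → F; now {C:76, M:87}
fire next event → C; now {M:87}
fire next event → M; now {}
add N (timestamp 73) → {N:73}
fire next event → N; now {}
add W (timestamp 30) → {W:30}
add U (timestamp 48) → {W:30, U:48}
update W to timestamp 25 → {W:25, U:48}
add H (timestamp 83) → {W:25, U:48, H:83}
add J (timestamp 24) → {J:24, W:25, U:48, H:83}
add T (timestamp 29) → {J:24, W:25, T:29, U:48, H:83}
fire next event → J; now {W:25, T:29, U:48, H:83}
update W to timestamp 93 → {T:29, U:48, H:83, W:93}
update H to timestamp 57 → {T:29, U:48, H:57, W:93}
add Y (timestamp 74) → {T:29, U:48, H:57, Y:74, W:93}
add B (timestamp 65) → {T:29, U:48, H:57, B:65, Y:74, W:93}
update Y to timestamp 72 → {T:29, U:48, H:57, B:65, Y:72, W:93}
fire next event → T; now {U:48, H:57, B:65, Y:72, W:93}
fire next event → U; now {H:57, B:65, Y:72, W:93}
fire next event → H; now {B:65, Y:72, W:93}
fire next event → B; now {Y:72, W:93}
fire next event → Y; now {W:93}

F → C → M → N → J → T → U → H → B → Y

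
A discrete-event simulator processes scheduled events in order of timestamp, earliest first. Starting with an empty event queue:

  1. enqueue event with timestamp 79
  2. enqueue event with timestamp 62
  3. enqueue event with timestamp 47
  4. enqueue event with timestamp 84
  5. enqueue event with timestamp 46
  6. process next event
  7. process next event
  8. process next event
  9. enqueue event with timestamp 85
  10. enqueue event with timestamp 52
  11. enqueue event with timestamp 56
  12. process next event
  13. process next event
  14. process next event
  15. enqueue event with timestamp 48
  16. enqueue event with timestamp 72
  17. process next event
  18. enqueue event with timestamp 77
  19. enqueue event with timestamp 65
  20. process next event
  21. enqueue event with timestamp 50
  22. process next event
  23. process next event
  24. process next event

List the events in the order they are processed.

insert 79 → {79}
insert 62 → {62, 79}
insert 47 → {47, 62, 79}
insert 84 → {47, 62, 79, 84}
insert 46 → {46, 47, 62, 79, 84}
process next event → 46; now {47, 62, 79, 84}
process next event → 47; now {62, 79, 84}
process next event → 62; now {79, 84}
insert 85 → {79, 84, 85}
insert 52 → {52, 79, 84, 85}
insert 56 → {52, 56, 79, 84, 85}
process next event → 52; now {56, 79, 84, 85}
process next event → 56; now {79, 84, 85}
process next event → 79; now {84, 85}
insert 48 → {48, 84, 85}
insert 72 → {48, 72, 84, 85}
process next event → 48; now {72, 84, 85}
insert 77 → {72, 77, 84, 85}
insert 65 → {65, 72, 77, 84, 85}
process next event → 65; now {72, 77, 84, 85}
insert 50 → {50, 72, 77, 84, 85}
process next event → 50; now {72, 77, 84, 85}
process next event → 72; now {77, 84, 85}
process next event → 77; now {84, 85}

[46, 47, 62, 52, 56, 79, 48, 65, 50, 72, 77]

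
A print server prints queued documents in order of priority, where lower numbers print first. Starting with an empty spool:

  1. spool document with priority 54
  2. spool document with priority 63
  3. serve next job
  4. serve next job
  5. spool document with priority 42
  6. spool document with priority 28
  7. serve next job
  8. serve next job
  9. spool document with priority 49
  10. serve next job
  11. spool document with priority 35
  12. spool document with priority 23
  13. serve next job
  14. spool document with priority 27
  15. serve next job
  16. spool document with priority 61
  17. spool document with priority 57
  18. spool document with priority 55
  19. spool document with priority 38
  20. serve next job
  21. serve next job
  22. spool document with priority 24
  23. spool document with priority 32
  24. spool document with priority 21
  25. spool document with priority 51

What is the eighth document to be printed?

35

insert 54 → {54}
insert 63 → {54, 63}
serve next job → 54; now {63}
serve next job → 63; now {}
insert 42 → {42}
insert 28 → {28, 42}
serve next job → 28; now {42}
serve next job → 42; now {}
insert 49 → {49}
serve next job → 49; now {}
insert 35 → {35}
insert 23 → {23, 35}
serve next job → 23; now {35}
insert 27 → {27, 35}
serve next job → 27; now {35}
insert 61 → {35, 61}
insert 57 → {35, 57, 61}
insert 55 → {35, 55, 57, 61}
insert 38 → {35, 38, 55, 57, 61}
serve next job → 35; now {38, 55, 57, 61}
serve next job → 38; now {55, 57, 61}
insert 24 → {24, 55, 57, 61}
insert 32 → {24, 32, 55, 57, 61}
insert 21 → {21, 24, 32, 55, 57, 61}
insert 51 → {21, 24, 32, 51, 55, 57, 61}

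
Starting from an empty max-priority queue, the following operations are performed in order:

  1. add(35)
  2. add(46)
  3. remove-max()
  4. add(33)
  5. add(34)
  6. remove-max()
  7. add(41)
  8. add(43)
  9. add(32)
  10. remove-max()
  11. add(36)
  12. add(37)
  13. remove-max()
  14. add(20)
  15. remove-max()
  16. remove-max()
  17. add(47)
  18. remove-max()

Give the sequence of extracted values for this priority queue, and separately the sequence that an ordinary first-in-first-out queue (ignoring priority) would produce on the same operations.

insert 35 → {35}
insert 46 → {46, 35}
remove-max → 46; now {35}
insert 33 → {35, 33}
insert 34 → {35, 34, 33}
remove-max → 35; now {34, 33}
insert 41 → {41, 34, 33}
insert 43 → {43, 41, 34, 33}
insert 32 → {43, 41, 34, 33, 32}
remove-max → 43; now {41, 34, 33, 32}
insert 36 → {41, 36, 34, 33, 32}
insert 37 → {41, 37, 36, 34, 33, 32}
remove-max → 41; now {37, 36, 34, 33, 32}
insert 20 → {37, 36, 34, 33, 32, 20}
remove-max → 37; now {36, 34, 33, 32, 20}
remove-max → 36; now {34, 33, 32, 20}
insert 47 → {47, 34, 33, 32, 20}
remove-max → 47; now {34, 33, 32, 20}

priority queue: 46 → 35 → 43 → 41 → 37 → 36 → 47; FIFO queue: 35 → 46 → 33 → 34 → 41 → 43 → 32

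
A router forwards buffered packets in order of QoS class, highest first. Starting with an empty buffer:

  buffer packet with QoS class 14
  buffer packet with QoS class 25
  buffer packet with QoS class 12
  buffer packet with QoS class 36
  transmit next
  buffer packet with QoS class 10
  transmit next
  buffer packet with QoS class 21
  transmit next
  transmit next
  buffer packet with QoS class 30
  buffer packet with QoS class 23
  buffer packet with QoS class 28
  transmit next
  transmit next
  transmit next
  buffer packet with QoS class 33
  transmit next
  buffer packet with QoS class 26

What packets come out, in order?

insert 14 → {14}
insert 25 → {25, 14}
insert 12 → {25, 14, 12}
insert 36 → {36, 25, 14, 12}
transmit next → 36; now {25, 14, 12}
insert 10 → {25, 14, 12, 10}
transmit next → 25; now {14, 12, 10}
insert 21 → {21, 14, 12, 10}
transmit next → 21; now {14, 12, 10}
transmit next → 14; now {12, 10}
insert 30 → {30, 12, 10}
insert 23 → {30, 23, 12, 10}
insert 28 → {30, 28, 23, 12, 10}
transmit next → 30; now {28, 23, 12, 10}
transmit next → 28; now {23, 12, 10}
transmit next → 23; now {12, 10}
insert 33 → {33, 12, 10}
transmit next → 33; now {12, 10}
insert 26 → {26, 12, 10}

36 → 25 → 21 → 14 → 30 → 28 → 23 → 33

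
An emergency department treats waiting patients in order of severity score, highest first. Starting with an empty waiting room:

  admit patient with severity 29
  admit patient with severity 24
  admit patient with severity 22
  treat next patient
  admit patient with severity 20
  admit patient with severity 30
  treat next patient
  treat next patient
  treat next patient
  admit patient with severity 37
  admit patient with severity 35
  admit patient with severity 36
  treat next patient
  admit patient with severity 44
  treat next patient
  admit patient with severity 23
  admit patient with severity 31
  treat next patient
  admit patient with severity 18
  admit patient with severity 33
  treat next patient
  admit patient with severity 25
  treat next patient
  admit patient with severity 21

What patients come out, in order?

insert 29 → {29}
insert 24 → {29, 24}
insert 22 → {29, 24, 22}
treat next patient → 29; now {24, 22}
insert 20 → {24, 22, 20}
insert 30 → {30, 24, 22, 20}
treat next patient → 30; now {24, 22, 20}
treat next patient → 24; now {22, 20}
treat next patient → 22; now {20}
insert 37 → {37, 20}
insert 35 → {37, 35, 20}
insert 36 → {37, 36, 35, 20}
treat next patient → 37; now {36, 35, 20}
insert 44 → {44, 36, 35, 20}
treat next patient → 44; now {36, 35, 20}
insert 23 → {36, 35, 23, 20}
insert 31 → {36, 35, 31, 23, 20}
treat next patient → 36; now {35, 31, 23, 20}
insert 18 → {35, 31, 23, 20, 18}
insert 33 → {35, 33, 31, 23, 20, 18}
treat next patient → 35; now {33, 31, 23, 20, 18}
insert 25 → {33, 31, 25, 23, 20, 18}
treat next patient → 33; now {31, 25, 23, 20, 18}
insert 21 → {31, 25, 23, 21, 20, 18}

29 → 30 → 24 → 22 → 37 → 44 → 36 → 35 → 33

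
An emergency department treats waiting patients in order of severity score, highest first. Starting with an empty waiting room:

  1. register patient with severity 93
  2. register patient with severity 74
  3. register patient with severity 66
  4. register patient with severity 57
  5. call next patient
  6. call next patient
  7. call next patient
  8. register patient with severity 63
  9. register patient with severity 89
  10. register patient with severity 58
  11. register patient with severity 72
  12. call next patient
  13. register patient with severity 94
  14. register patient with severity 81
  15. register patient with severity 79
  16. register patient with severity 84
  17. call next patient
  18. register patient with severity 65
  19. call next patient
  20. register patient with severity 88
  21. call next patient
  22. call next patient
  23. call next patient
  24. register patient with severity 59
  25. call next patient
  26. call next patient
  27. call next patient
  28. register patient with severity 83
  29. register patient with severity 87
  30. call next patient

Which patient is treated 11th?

65

insert 93 → {93}
insert 74 → {93, 74}
insert 66 → {93, 74, 66}
insert 57 → {93, 74, 66, 57}
call next patient → 93; now {74, 66, 57}
call next patient → 74; now {66, 57}
call next patient → 66; now {57}
insert 63 → {63, 57}
insert 89 → {89, 63, 57}
insert 58 → {89, 63, 58, 57}
insert 72 → {89, 72, 63, 58, 57}
call next patient → 89; now {72, 63, 58, 57}
insert 94 → {94, 72, 63, 58, 57}
insert 81 → {94, 81, 72, 63, 58, 57}
insert 79 → {94, 81, 79, 72, 63, 58, 57}
insert 84 → {94, 84, 81, 79, 72, 63, 58, 57}
call next patient → 94; now {84, 81, 79, 72, 63, 58, 57}
insert 65 → {84, 81, 79, 72, 65, 63, 58, 57}
call next patient → 84; now {81, 79, 72, 65, 63, 58, 57}
insert 88 → {88, 81, 79, 72, 65, 63, 58, 57}
call next patient → 88; now {81, 79, 72, 65, 63, 58, 57}
call next patient → 81; now {79, 72, 65, 63, 58, 57}
call next patient → 79; now {72, 65, 63, 58, 57}
insert 59 → {72, 65, 63, 59, 58, 57}
call next patient → 72; now {65, 63, 59, 58, 57}
call next patient → 65; now {63, 59, 58, 57}
call next patient → 63; now {59, 58, 57}
insert 83 → {83, 59, 58, 57}
insert 87 → {87, 83, 59, 58, 57}
call next patient → 87; now {83, 59, 58, 57}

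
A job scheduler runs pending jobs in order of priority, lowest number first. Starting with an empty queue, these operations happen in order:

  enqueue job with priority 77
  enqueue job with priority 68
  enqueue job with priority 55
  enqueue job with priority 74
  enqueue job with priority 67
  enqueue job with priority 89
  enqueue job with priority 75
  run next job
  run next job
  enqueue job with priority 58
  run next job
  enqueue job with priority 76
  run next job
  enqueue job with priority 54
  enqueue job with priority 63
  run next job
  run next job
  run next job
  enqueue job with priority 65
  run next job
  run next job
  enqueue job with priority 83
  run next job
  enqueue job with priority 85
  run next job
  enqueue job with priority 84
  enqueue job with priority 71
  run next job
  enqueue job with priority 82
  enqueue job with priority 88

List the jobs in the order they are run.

insert 77 → {77}
insert 68 → {68, 77}
insert 55 → {55, 68, 77}
insert 74 → {55, 68, 74, 77}
insert 67 → {55, 67, 68, 74, 77}
insert 89 → {55, 67, 68, 74, 77, 89}
insert 75 → {55, 67, 68, 74, 75, 77, 89}
run next job → 55; now {67, 68, 74, 75, 77, 89}
run next job → 67; now {68, 74, 75, 77, 89}
insert 58 → {58, 68, 74, 75, 77, 89}
run next job → 58; now {68, 74, 75, 77, 89}
insert 76 → {68, 74, 75, 76, 77, 89}
run next job → 68; now {74, 75, 76, 77, 89}
insert 54 → {54, 74, 75, 76, 77, 89}
insert 63 → {54, 63, 74, 75, 76, 77, 89}
run next job → 54; now {63, 74, 75, 76, 77, 89}
run next job → 63; now {74, 75, 76, 77, 89}
run next job → 74; now {75, 76, 77, 89}
insert 65 → {65, 75, 76, 77, 89}
run next job → 65; now {75, 76, 77, 89}
run next job → 75; now {76, 77, 89}
insert 83 → {76, 77, 83, 89}
run next job → 76; now {77, 83, 89}
insert 85 → {77, 83, 85, 89}
run next job → 77; now {83, 85, 89}
insert 84 → {83, 84, 85, 89}
insert 71 → {71, 83, 84, 85, 89}
run next job → 71; now {83, 84, 85, 89}
insert 82 → {82, 83, 84, 85, 89}
insert 88 → {82, 83, 84, 85, 88, 89}

55 → 67 → 58 → 68 → 54 → 63 → 74 → 65 → 75 → 76 → 77 → 71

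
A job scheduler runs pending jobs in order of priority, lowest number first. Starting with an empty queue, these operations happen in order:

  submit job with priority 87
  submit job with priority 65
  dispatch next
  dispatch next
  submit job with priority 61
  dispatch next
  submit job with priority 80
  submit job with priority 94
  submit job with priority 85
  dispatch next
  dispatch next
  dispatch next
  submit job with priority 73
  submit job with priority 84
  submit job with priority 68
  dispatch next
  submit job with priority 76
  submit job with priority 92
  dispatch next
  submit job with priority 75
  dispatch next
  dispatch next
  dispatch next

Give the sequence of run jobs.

65, 87, 61, 80, 85, 94, 68, 73, 75, 76, 84

insert 87 → {87}
insert 65 → {65, 87}
dispatch next → 65; now {87}
dispatch next → 87; now {}
insert 61 → {61}
dispatch next → 61; now {}
insert 80 → {80}
insert 94 → {80, 94}
insert 85 → {80, 85, 94}
dispatch next → 80; now {85, 94}
dispatch next → 85; now {94}
dispatch next → 94; now {}
insert 73 → {73}
insert 84 → {73, 84}
insert 68 → {68, 73, 84}
dispatch next → 68; now {73, 84}
insert 76 → {73, 76, 84}
insert 92 → {73, 76, 84, 92}
dispatch next → 73; now {76, 84, 92}
insert 75 → {75, 76, 84, 92}
dispatch next → 75; now {76, 84, 92}
dispatch next → 76; now {84, 92}
dispatch next → 84; now {92}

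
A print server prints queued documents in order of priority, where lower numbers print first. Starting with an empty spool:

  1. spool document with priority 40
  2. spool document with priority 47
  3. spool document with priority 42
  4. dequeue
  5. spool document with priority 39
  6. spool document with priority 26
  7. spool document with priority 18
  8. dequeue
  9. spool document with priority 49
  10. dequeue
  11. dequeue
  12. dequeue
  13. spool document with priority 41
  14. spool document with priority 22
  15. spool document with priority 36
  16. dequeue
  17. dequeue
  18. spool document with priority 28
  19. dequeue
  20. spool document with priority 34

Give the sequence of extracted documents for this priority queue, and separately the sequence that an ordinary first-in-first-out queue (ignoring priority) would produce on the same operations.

insert 40 → {40}
insert 47 → {40, 47}
insert 42 → {40, 42, 47}
dequeue → 40; now {42, 47}
insert 39 → {39, 42, 47}
insert 26 → {26, 39, 42, 47}
insert 18 → {18, 26, 39, 42, 47}
dequeue → 18; now {26, 39, 42, 47}
insert 49 → {26, 39, 42, 47, 49}
dequeue → 26; now {39, 42, 47, 49}
dequeue → 39; now {42, 47, 49}
dequeue → 42; now {47, 49}
insert 41 → {41, 47, 49}
insert 22 → {22, 41, 47, 49}
insert 36 → {22, 36, 41, 47, 49}
dequeue → 22; now {36, 41, 47, 49}
dequeue → 36; now {41, 47, 49}
insert 28 → {28, 41, 47, 49}
dequeue → 28; now {41, 47, 49}
insert 34 → {34, 41, 47, 49}

priority queue: 40 → 18 → 26 → 39 → 42 → 22 → 36 → 28; FIFO queue: 40, 47, 42, 39, 26, 18, 49, 41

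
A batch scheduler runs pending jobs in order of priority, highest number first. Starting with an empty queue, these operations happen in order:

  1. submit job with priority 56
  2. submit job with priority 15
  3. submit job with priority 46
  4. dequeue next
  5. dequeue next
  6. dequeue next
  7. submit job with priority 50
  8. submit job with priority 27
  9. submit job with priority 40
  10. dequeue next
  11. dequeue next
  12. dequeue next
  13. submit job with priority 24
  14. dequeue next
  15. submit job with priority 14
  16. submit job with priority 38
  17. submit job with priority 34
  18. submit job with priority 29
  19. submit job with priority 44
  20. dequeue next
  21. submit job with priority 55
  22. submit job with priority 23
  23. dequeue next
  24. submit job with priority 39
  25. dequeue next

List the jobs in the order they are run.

[56, 46, 15, 50, 40, 27, 24, 44, 55, 39]

insert 56 → {56}
insert 15 → {56, 15}
insert 46 → {56, 46, 15}
dequeue next → 56; now {46, 15}
dequeue next → 46; now {15}
dequeue next → 15; now {}
insert 50 → {50}
insert 27 → {50, 27}
insert 40 → {50, 40, 27}
dequeue next → 50; now {40, 27}
dequeue next → 40; now {27}
dequeue next → 27; now {}
insert 24 → {24}
dequeue next → 24; now {}
insert 14 → {14}
insert 38 → {38, 14}
insert 34 → {38, 34, 14}
insert 29 → {38, 34, 29, 14}
insert 44 → {44, 38, 34, 29, 14}
dequeue next → 44; now {38, 34, 29, 14}
insert 55 → {55, 38, 34, 29, 14}
insert 23 → {55, 38, 34, 29, 23, 14}
dequeue next → 55; now {38, 34, 29, 23, 14}
insert 39 → {39, 38, 34, 29, 23, 14}
dequeue next → 39; now {38, 34, 29, 23, 14}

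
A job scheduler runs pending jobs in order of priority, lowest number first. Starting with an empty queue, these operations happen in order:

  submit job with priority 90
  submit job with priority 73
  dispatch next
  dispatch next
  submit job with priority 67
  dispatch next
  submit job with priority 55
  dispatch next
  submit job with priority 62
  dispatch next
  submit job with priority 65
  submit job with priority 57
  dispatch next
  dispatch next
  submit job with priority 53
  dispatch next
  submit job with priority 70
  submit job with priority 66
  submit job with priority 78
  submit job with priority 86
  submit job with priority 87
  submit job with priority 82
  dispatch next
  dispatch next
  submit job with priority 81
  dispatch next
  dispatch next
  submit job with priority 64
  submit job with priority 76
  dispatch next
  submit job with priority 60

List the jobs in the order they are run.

insert 90 → {90}
insert 73 → {73, 90}
dispatch next → 73; now {90}
dispatch next → 90; now {}
insert 67 → {67}
dispatch next → 67; now {}
insert 55 → {55}
dispatch next → 55; now {}
insert 62 → {62}
dispatch next → 62; now {}
insert 65 → {65}
insert 57 → {57, 65}
dispatch next → 57; now {65}
dispatch next → 65; now {}
insert 53 → {53}
dispatch next → 53; now {}
insert 70 → {70}
insert 66 → {66, 70}
insert 78 → {66, 70, 78}
insert 86 → {66, 70, 78, 86}
insert 87 → {66, 70, 78, 86, 87}
insert 82 → {66, 70, 78, 82, 86, 87}
dispatch next → 66; now {70, 78, 82, 86, 87}
dispatch next → 70; now {78, 82, 86, 87}
insert 81 → {78, 81, 82, 86, 87}
dispatch next → 78; now {81, 82, 86, 87}
dispatch next → 81; now {82, 86, 87}
insert 64 → {64, 82, 86, 87}
insert 76 → {64, 76, 82, 86, 87}
dispatch next → 64; now {76, 82, 86, 87}
insert 60 → {60, 76, 82, 86, 87}

[73, 90, 67, 55, 62, 57, 65, 53, 66, 70, 78, 81, 64]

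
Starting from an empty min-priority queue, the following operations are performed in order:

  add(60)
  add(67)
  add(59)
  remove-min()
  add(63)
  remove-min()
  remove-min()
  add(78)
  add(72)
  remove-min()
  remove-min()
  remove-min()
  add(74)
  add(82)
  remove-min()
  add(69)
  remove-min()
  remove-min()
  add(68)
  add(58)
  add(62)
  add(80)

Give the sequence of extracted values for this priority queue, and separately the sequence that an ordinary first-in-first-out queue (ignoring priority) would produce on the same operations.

priority queue: [59, 60, 63, 67, 72, 78, 74, 69, 82]; FIFO queue: 60, 67, 59, 63, 78, 72, 74, 82, 69

insert 60 → {60}
insert 67 → {60, 67}
insert 59 → {59, 60, 67}
remove-min → 59; now {60, 67}
insert 63 → {60, 63, 67}
remove-min → 60; now {63, 67}
remove-min → 63; now {67}
insert 78 → {67, 78}
insert 72 → {67, 72, 78}
remove-min → 67; now {72, 78}
remove-min → 72; now {78}
remove-min → 78; now {}
insert 74 → {74}
insert 82 → {74, 82}
remove-min → 74; now {82}
insert 69 → {69, 82}
remove-min → 69; now {82}
remove-min → 82; now {}
insert 68 → {68}
insert 58 → {58, 68}
insert 62 → {58, 62, 68}
insert 80 → {58, 62, 68, 80}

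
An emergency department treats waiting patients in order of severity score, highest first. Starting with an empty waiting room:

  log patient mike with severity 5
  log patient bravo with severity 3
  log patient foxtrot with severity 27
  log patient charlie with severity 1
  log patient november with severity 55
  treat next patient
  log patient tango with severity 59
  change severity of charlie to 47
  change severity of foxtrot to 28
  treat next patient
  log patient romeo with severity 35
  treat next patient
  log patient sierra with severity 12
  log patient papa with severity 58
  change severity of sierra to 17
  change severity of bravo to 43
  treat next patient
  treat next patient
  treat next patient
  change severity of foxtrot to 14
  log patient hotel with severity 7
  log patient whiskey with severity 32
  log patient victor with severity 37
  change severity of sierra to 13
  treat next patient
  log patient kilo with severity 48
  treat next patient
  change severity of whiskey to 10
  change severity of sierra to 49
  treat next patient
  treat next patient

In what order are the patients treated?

add mike (severity 5) → {mike:5}
add bravo (severity 3) → {mike:5, bravo:3}
add foxtrot (severity 27) → {foxtrot:27, mike:5, bravo:3}
add charlie (severity 1) → {foxtrot:27, mike:5, bravo:3, charlie:1}
add november (severity 55) → {november:55, foxtrot:27, mike:5, bravo:3, charlie:1}
treat next patient → november; now {foxtrot:27, mike:5, bravo:3, charlie:1}
add tango (severity 59) → {tango:59, foxtrot:27, mike:5, bravo:3, charlie:1}
update charlie to severity 47 → {tango:59, charlie:47, foxtrot:27, mike:5, bravo:3}
update foxtrot to severity 28 → {tango:59, charlie:47, foxtrot:28, mike:5, bravo:3}
treat next patient → tango; now {charlie:47, foxtrot:28, mike:5, bravo:3}
add romeo (severity 35) → {charlie:47, romeo:35, foxtrot:28, mike:5, bravo:3}
treat next patient → charlie; now {romeo:35, foxtrot:28, mike:5, bravo:3}
add sierra (severity 12) → {romeo:35, foxtrot:28, sierra:12, mike:5, bravo:3}
add papa (severity 58) → {papa:58, romeo:35, foxtrot:28, sierra:12, mike:5, bravo:3}
update sierra to severity 17 → {papa:58, romeo:35, foxtrot:28, sierra:17, mike:5, bravo:3}
update bravo to severity 43 → {papa:58, bravo:43, romeo:35, foxtrot:28, sierra:17, mike:5}
treat next patient → papa; now {bravo:43, romeo:35, foxtrot:28, sierra:17, mike:5}
treat next patient → bravo; now {romeo:35, foxtrot:28, sierra:17, mike:5}
treat next patient → romeo; now {foxtrot:28, sierra:17, mike:5}
update foxtrot to severity 14 → {sierra:17, foxtrot:14, mike:5}
add hotel (severity 7) → {sierra:17, foxtrot:14, hotel:7, mike:5}
add whiskey (severity 32) → {whiskey:32, sierra:17, foxtrot:14, hotel:7, mike:5}
add victor (severity 37) → {victor:37, whiskey:32, sierra:17, foxtrot:14, hotel:7, mike:5}
update sierra to severity 13 → {victor:37, whiskey:32, foxtrot:14, sierra:13, hotel:7, mike:5}
treat next patient → victor; now {whiskey:32, foxtrot:14, sierra:13, hotel:7, mike:5}
add kilo (severity 48) → {kilo:48, whiskey:32, foxtrot:14, sierra:13, hotel:7, mike:5}
treat next patient → kilo; now {whiskey:32, foxtrot:14, sierra:13, hotel:7, mike:5}
update whiskey to severity 10 → {foxtrot:14, sierra:13, whiskey:10, hotel:7, mike:5}
update sierra to severity 49 → {sierra:49, foxtrot:14, whiskey:10, hotel:7, mike:5}
treat next patient → sierra; now {foxtrot:14, whiskey:10, hotel:7, mike:5}
treat next patient → foxtrot; now {whiskey:10, hotel:7, mike:5}

november, tango, charlie, papa, bravo, romeo, victor, kilo, sierra, foxtrot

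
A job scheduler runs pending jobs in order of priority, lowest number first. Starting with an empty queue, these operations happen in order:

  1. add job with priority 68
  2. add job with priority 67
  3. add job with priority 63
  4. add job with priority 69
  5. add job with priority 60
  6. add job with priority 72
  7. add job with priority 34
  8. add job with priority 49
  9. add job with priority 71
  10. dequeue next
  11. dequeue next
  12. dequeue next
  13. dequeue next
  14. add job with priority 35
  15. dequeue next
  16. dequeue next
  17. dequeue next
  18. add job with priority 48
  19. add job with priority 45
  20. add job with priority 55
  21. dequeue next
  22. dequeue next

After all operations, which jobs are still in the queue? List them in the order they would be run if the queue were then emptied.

[55, 69, 71, 72]

insert 68 → {68}
insert 67 → {67, 68}
insert 63 → {63, 67, 68}
insert 69 → {63, 67, 68, 69}
insert 60 → {60, 63, 67, 68, 69}
insert 72 → {60, 63, 67, 68, 69, 72}
insert 34 → {34, 60, 63, 67, 68, 69, 72}
insert 49 → {34, 49, 60, 63, 67, 68, 69, 72}
insert 71 → {34, 49, 60, 63, 67, 68, 69, 71, 72}
dequeue next → 34; now {49, 60, 63, 67, 68, 69, 71, 72}
dequeue next → 49; now {60, 63, 67, 68, 69, 71, 72}
dequeue next → 60; now {63, 67, 68, 69, 71, 72}
dequeue next → 63; now {67, 68, 69, 71, 72}
insert 35 → {35, 67, 68, 69, 71, 72}
dequeue next → 35; now {67, 68, 69, 71, 72}
dequeue next → 67; now {68, 69, 71, 72}
dequeue next → 68; now {69, 71, 72}
insert 48 → {48, 69, 71, 72}
insert 45 → {45, 48, 69, 71, 72}
insert 55 → {45, 48, 55, 69, 71, 72}
dequeue next → 45; now {48, 55, 69, 71, 72}
dequeue next → 48; now {55, 69, 71, 72}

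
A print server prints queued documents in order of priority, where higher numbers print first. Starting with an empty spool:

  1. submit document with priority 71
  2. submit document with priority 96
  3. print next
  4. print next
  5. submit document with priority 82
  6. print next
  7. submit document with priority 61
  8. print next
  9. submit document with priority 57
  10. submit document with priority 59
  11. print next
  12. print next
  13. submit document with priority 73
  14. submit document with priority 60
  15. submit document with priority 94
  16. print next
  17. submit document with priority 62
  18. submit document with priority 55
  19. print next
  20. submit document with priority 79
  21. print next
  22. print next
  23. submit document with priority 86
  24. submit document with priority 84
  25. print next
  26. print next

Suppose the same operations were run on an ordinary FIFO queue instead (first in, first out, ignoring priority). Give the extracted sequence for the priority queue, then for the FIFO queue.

insert 71 → {71}
insert 96 → {96, 71}
print next → 96; now {71}
print next → 71; now {}
insert 82 → {82}
print next → 82; now {}
insert 61 → {61}
print next → 61; now {}
insert 57 → {57}
insert 59 → {59, 57}
print next → 59; now {57}
print next → 57; now {}
insert 73 → {73}
insert 60 → {73, 60}
insert 94 → {94, 73, 60}
print next → 94; now {73, 60}
insert 62 → {73, 62, 60}
insert 55 → {73, 62, 60, 55}
print next → 73; now {62, 60, 55}
insert 79 → {79, 62, 60, 55}
print next → 79; now {62, 60, 55}
print next → 62; now {60, 55}
insert 86 → {86, 60, 55}
insert 84 → {86, 84, 60, 55}
print next → 86; now {84, 60, 55}
print next → 84; now {60, 55}

priority queue: 96 → 71 → 82 → 61 → 59 → 57 → 94 → 73 → 79 → 62 → 86 → 84; FIFO queue: [71, 96, 82, 61, 57, 59, 73, 60, 94, 62, 55, 79]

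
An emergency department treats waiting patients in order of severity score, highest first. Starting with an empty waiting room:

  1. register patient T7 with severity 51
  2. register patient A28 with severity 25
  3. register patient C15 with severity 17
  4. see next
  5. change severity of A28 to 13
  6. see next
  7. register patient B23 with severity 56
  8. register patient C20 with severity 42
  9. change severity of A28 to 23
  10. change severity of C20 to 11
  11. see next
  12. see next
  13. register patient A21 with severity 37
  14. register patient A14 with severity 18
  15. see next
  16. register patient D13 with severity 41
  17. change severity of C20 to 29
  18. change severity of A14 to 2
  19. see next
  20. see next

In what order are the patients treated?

[T7, C15, B23, A28, A21, D13, C20]

add T7 (severity 51) → {T7:51}
add A28 (severity 25) → {T7:51, A28:25}
add C15 (severity 17) → {T7:51, A28:25, C15:17}
see next → T7; now {A28:25, C15:17}
update A28 to severity 13 → {C15:17, A28:13}
see next → C15; now {A28:13}
add B23 (severity 56) → {B23:56, A28:13}
add C20 (severity 42) → {B23:56, C20:42, A28:13}
update A28 to severity 23 → {B23:56, C20:42, A28:23}
update C20 to severity 11 → {B23:56, A28:23, C20:11}
see next → B23; now {A28:23, C20:11}
see next → A28; now {C20:11}
add A21 (severity 37) → {A21:37, C20:11}
add A14 (severity 18) → {A21:37, A14:18, C20:11}
see next → A21; now {A14:18, C20:11}
add D13 (severity 41) → {D13:41, A14:18, C20:11}
update C20 to severity 29 → {D13:41, C20:29, A14:18}
update A14 to severity 2 → {D13:41, C20:29, A14:2}
see next → D13; now {C20:29, A14:2}
see next → C20; now {A14:2}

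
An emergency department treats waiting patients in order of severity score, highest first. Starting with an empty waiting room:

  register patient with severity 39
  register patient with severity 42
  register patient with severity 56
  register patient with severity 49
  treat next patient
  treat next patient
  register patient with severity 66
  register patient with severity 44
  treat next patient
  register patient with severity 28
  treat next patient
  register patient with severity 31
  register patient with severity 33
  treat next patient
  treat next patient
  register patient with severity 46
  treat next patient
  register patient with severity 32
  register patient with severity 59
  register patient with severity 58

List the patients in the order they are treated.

insert 39 → {39}
insert 42 → {42, 39}
insert 56 → {56, 42, 39}
insert 49 → {56, 49, 42, 39}
treat next patient → 56; now {49, 42, 39}
treat next patient → 49; now {42, 39}
insert 66 → {66, 42, 39}
insert 44 → {66, 44, 42, 39}
treat next patient → 66; now {44, 42, 39}
insert 28 → {44, 42, 39, 28}
treat next patient → 44; now {42, 39, 28}
insert 31 → {42, 39, 31, 28}
insert 33 → {42, 39, 33, 31, 28}
treat next patient → 42; now {39, 33, 31, 28}
treat next patient → 39; now {33, 31, 28}
insert 46 → {46, 33, 31, 28}
treat next patient → 46; now {33, 31, 28}
insert 32 → {33, 32, 31, 28}
insert 59 → {59, 33, 32, 31, 28}
insert 58 → {59, 58, 33, 32, 31, 28}

56, 49, 66, 44, 42, 39, 46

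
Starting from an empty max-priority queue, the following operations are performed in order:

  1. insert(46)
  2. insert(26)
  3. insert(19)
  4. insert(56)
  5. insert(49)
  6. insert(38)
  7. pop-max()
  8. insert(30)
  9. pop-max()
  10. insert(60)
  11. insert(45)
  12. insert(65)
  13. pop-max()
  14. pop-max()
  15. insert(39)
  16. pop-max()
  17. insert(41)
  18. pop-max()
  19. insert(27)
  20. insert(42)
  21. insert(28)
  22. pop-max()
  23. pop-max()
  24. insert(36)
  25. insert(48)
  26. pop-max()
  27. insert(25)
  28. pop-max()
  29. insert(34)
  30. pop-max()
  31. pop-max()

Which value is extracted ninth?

48

insert 46 → {46}
insert 26 → {46, 26}
insert 19 → {46, 26, 19}
insert 56 → {56, 46, 26, 19}
insert 49 → {56, 49, 46, 26, 19}
insert 38 → {56, 49, 46, 38, 26, 19}
pop-max → 56; now {49, 46, 38, 26, 19}
insert 30 → {49, 46, 38, 30, 26, 19}
pop-max → 49; now {46, 38, 30, 26, 19}
insert 60 → {60, 46, 38, 30, 26, 19}
insert 45 → {60, 46, 45, 38, 30, 26, 19}
insert 65 → {65, 60, 46, 45, 38, 30, 26, 19}
pop-max → 65; now {60, 46, 45, 38, 30, 26, 19}
pop-max → 60; now {46, 45, 38, 30, 26, 19}
insert 39 → {46, 45, 39, 38, 30, 26, 19}
pop-max → 46; now {45, 39, 38, 30, 26, 19}
insert 41 → {45, 41, 39, 38, 30, 26, 19}
pop-max → 45; now {41, 39, 38, 30, 26, 19}
insert 27 → {41, 39, 38, 30, 27, 26, 19}
insert 42 → {42, 41, 39, 38, 30, 27, 26, 19}
insert 28 → {42, 41, 39, 38, 30, 28, 27, 26, 19}
pop-max → 42; now {41, 39, 38, 30, 28, 27, 26, 19}
pop-max → 41; now {39, 38, 30, 28, 27, 26, 19}
insert 36 → {39, 38, 36, 30, 28, 27, 26, 19}
insert 48 → {48, 39, 38, 36, 30, 28, 27, 26, 19}
pop-max → 48; now {39, 38, 36, 30, 28, 27, 26, 19}
insert 25 → {39, 38, 36, 30, 28, 27, 26, 25, 19}
pop-max → 39; now {38, 36, 30, 28, 27, 26, 25, 19}
insert 34 → {38, 36, 34, 30, 28, 27, 26, 25, 19}
pop-max → 38; now {36, 34, 30, 28, 27, 26, 25, 19}
pop-max → 36; now {34, 30, 28, 27, 26, 25, 19}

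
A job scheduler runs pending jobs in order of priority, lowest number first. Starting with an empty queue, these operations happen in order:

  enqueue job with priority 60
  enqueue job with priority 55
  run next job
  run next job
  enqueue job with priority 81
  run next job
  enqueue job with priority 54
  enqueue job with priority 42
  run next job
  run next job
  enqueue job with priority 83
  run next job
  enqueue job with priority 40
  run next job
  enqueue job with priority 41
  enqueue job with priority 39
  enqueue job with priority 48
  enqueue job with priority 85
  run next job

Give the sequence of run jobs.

insert 60 → {60}
insert 55 → {55, 60}
run next job → 55; now {60}
run next job → 60; now {}
insert 81 → {81}
run next job → 81; now {}
insert 54 → {54}
insert 42 → {42, 54}
run next job → 42; now {54}
run next job → 54; now {}
insert 83 → {83}
run next job → 83; now {}
insert 40 → {40}
run next job → 40; now {}
insert 41 → {41}
insert 39 → {39, 41}
insert 48 → {39, 41, 48}
insert 85 → {39, 41, 48, 85}
run next job → 39; now {41, 48, 85}

55, 60, 81, 42, 54, 83, 40, 39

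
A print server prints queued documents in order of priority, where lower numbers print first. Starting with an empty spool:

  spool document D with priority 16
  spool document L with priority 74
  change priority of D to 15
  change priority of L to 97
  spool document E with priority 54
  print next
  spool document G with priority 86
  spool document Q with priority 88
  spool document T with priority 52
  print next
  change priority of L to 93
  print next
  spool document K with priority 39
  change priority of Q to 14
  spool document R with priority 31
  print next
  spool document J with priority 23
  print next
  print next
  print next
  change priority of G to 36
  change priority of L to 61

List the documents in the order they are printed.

D, T, E, Q, J, R, K

add D (priority 16) → {D:16}
add L (priority 74) → {D:16, L:74}
update D to priority 15 → {D:15, L:74}
update L to priority 97 → {D:15, L:97}
add E (priority 54) → {D:15, E:54, L:97}
print next → D; now {E:54, L:97}
add G (priority 86) → {E:54, G:86, L:97}
add Q (priority 88) → {E:54, G:86, Q:88, L:97}
add T (priority 52) → {T:52, E:54, G:86, Q:88, L:97}
print next → T; now {E:54, G:86, Q:88, L:97}
update L to priority 93 → {E:54, G:86, Q:88, L:93}
print next → E; now {G:86, Q:88, L:93}
add K (priority 39) → {K:39, G:86, Q:88, L:93}
update Q to priority 14 → {Q:14, K:39, G:86, L:93}
add R (priority 31) → {Q:14, R:31, K:39, G:86, L:93}
print next → Q; now {R:31, K:39, G:86, L:93}
add J (priority 23) → {J:23, R:31, K:39, G:86, L:93}
print next → J; now {R:31, K:39, G:86, L:93}
print next → R; now {K:39, G:86, L:93}
print next → K; now {G:86, L:93}
update G to priority 36 → {G:36, L:93}
update L to priority 61 → {G:36, L:61}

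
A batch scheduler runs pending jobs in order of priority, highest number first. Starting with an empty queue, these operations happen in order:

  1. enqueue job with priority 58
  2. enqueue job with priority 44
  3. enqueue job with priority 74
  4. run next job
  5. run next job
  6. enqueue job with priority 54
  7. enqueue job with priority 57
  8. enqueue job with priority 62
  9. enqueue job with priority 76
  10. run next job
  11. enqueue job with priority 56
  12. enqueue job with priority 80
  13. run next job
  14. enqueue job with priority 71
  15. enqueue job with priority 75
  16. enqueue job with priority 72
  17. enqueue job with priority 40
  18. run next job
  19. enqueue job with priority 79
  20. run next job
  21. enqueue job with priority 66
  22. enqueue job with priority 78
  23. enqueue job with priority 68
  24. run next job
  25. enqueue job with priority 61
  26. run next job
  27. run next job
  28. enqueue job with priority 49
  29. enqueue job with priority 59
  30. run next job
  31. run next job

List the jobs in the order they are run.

74 → 58 → 76 → 80 → 75 → 79 → 78 → 72 → 71 → 68 → 66

insert 58 → {58}
insert 44 → {58, 44}
insert 74 → {74, 58, 44}
run next job → 74; now {58, 44}
run next job → 58; now {44}
insert 54 → {54, 44}
insert 57 → {57, 54, 44}
insert 62 → {62, 57, 54, 44}
insert 76 → {76, 62, 57, 54, 44}
run next job → 76; now {62, 57, 54, 44}
insert 56 → {62, 57, 56, 54, 44}
insert 80 → {80, 62, 57, 56, 54, 44}
run next job → 80; now {62, 57, 56, 54, 44}
insert 71 → {71, 62, 57, 56, 54, 44}
insert 75 → {75, 71, 62, 57, 56, 54, 44}
insert 72 → {75, 72, 71, 62, 57, 56, 54, 44}
insert 40 → {75, 72, 71, 62, 57, 56, 54, 44, 40}
run next job → 75; now {72, 71, 62, 57, 56, 54, 44, 40}
insert 79 → {79, 72, 71, 62, 57, 56, 54, 44, 40}
run next job → 79; now {72, 71, 62, 57, 56, 54, 44, 40}
insert 66 → {72, 71, 66, 62, 57, 56, 54, 44, 40}
insert 78 → {78, 72, 71, 66, 62, 57, 56, 54, 44, 40}
insert 68 → {78, 72, 71, 68, 66, 62, 57, 56, 54, 44, 40}
run next job → 78; now {72, 71, 68, 66, 62, 57, 56, 54, 44, 40}
insert 61 → {72, 71, 68, 66, 62, 61, 57, 56, 54, 44, 40}
run next job → 72; now {71, 68, 66, 62, 61, 57, 56, 54, 44, 40}
run next job → 71; now {68, 66, 62, 61, 57, 56, 54, 44, 40}
insert 49 → {68, 66, 62, 61, 57, 56, 54, 49, 44, 40}
insert 59 → {68, 66, 62, 61, 59, 57, 56, 54, 49, 44, 40}
run next job → 68; now {66, 62, 61, 59, 57, 56, 54, 49, 44, 40}
run next job → 66; now {62, 61, 59, 57, 56, 54, 49, 44, 40}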